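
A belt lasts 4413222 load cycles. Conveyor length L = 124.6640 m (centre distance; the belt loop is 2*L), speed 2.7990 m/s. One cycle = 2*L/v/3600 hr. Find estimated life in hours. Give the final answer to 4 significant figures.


cycle_time = 2 * 124.6640 / 2.7990 / 3600 = 0.0247438 hr
life = 4413222 * 0.0247438 = 109200 hours


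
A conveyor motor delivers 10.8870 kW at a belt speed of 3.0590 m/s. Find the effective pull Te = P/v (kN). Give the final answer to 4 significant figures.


Te = P / v = 10.8870 / 3.0590
Te = 3.559 kN


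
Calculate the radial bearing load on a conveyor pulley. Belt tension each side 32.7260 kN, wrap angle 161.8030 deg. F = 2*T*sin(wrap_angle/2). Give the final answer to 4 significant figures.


F = 2 * 32.7260 * sin(161.8030/2 deg)
F = 64.63 kN


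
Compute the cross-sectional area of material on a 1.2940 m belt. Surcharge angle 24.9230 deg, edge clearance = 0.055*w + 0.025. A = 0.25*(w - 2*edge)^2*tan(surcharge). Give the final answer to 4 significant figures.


edge = 0.055*1.2940 + 0.025 = 0.09617 m
ew = 1.2940 - 2*0.09617 = 1.10166 m
A = 0.25 * 1.10166^2 * tan(24.9230 deg)
A = 0.1410 m^2


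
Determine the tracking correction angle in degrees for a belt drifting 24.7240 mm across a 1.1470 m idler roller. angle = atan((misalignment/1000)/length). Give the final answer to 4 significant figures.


misalign_m = 24.7240 / 1000 = 0.024724 m
angle = atan(0.024724 / 1.1470)
angle = 1.235 deg


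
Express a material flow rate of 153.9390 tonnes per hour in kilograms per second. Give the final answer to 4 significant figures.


m_dot = 153.9390 * 1000 / 3600
m_dot = 42.76 kg/s


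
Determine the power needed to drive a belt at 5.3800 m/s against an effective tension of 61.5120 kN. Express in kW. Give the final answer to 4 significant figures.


P = Te * v = 61.5120 * 5.3800
P = 330.9 kW


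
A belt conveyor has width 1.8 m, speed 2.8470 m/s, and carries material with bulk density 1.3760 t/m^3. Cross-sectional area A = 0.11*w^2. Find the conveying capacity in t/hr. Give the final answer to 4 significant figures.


A = 0.11 * 1.8^2 = 0.3564 m^2
C = 0.3564 * 2.8470 * 1.3760 * 3600
C = 5026 t/hr


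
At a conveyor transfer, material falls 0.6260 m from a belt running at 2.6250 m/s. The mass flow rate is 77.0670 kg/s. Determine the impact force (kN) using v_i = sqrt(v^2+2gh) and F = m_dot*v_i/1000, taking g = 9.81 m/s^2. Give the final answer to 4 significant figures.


v_i = sqrt(2.6250^2 + 2*9.81*0.6260) = 4.37867 m/s
F = 77.0670 * 4.37867 / 1000
F = 0.3375 kN


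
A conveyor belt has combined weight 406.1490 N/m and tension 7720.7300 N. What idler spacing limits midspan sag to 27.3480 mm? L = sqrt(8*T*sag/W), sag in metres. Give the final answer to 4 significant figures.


sag = 27.3480/1000 = 0.027348 m
L = sqrt(8 * 7720.7300 * 0.027348 / 406.1490)
L = 2.039 m


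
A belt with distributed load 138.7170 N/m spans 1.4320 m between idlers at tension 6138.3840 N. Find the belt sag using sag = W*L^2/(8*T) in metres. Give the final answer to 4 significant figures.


sag = 138.7170 * 1.4320^2 / (8 * 6138.3840)
sag = 0.005793 m


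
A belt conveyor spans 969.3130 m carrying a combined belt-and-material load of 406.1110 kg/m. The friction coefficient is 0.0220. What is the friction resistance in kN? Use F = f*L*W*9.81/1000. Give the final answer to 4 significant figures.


F = 0.0220 * 969.3130 * 406.1110 * 9.81 / 1000
F = 84.96 kN


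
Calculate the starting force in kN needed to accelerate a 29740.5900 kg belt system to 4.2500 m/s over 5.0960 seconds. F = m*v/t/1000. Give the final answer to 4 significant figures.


F = 29740.5900 * 4.2500 / 5.0960 / 1000
F = 24.80 kN


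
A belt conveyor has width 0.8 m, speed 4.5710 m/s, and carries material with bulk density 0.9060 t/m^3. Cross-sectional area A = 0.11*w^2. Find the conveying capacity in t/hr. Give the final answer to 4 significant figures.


A = 0.11 * 0.8^2 = 0.0704 m^2
C = 0.0704 * 4.5710 * 0.9060 * 3600
C = 1050 t/hr


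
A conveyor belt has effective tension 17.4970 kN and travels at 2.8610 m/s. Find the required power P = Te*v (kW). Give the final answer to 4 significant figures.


P = Te * v = 17.4970 * 2.8610
P = 50.06 kW


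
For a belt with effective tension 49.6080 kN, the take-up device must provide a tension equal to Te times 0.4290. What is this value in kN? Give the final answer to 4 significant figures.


T_tu = 49.6080 * 0.4290
T_tu = 21.28 kN


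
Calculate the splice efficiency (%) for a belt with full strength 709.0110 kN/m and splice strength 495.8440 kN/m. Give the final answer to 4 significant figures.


Eff = 495.8440 / 709.0110 * 100
Eff = 69.93 %


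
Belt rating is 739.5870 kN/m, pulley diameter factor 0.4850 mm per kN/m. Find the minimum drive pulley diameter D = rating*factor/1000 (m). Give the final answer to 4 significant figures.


D = 739.5870 * 0.4850 / 1000
D = 0.3587 m


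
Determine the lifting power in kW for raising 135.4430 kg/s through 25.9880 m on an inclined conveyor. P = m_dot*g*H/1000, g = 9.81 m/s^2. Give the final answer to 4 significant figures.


P = 135.4430 * 9.81 * 25.9880 / 1000
P = 34.53 kW


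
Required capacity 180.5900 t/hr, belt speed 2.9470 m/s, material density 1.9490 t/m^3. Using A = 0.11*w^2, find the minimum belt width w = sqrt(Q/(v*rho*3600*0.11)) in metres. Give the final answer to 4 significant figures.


A_req = 180.5900 / (2.9470 * 1.9490 * 3600) = 0.00873372 m^2
w = sqrt(0.00873372 / 0.11)
w = 0.2818 m


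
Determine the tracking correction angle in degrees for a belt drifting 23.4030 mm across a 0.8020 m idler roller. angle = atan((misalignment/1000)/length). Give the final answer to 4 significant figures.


misalign_m = 23.4030 / 1000 = 0.023403 m
angle = atan(0.023403 / 0.8020)
angle = 1.671 deg


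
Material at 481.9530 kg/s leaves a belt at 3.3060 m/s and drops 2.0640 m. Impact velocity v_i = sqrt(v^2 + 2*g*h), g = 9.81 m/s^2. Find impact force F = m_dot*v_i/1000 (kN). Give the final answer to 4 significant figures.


v_i = sqrt(3.3060^2 + 2*9.81*2.0640) = 7.17114 m/s
F = 481.9530 * 7.17114 / 1000
F = 3.456 kN


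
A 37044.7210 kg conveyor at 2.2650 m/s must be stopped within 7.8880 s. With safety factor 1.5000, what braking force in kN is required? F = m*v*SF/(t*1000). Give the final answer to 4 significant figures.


F = 37044.7210 * 2.2650 / 7.8880 * 1.5000 / 1000
F = 15.96 kN


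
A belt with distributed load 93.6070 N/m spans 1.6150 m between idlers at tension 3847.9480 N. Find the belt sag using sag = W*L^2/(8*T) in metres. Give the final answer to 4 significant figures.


sag = 93.6070 * 1.6150^2 / (8 * 3847.9480)
sag = 0.007931 m


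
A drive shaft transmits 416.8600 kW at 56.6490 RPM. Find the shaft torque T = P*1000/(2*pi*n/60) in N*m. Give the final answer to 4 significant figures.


omega = 2*pi*56.6490/60 = 5.93227 rad/s
T = 416.8600*1000 / 5.93227
T = 70270 N*m


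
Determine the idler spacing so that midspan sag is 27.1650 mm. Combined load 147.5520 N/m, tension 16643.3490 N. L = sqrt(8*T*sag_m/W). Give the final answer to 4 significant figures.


sag = 27.1650/1000 = 0.027165 m
L = sqrt(8 * 16643.3490 * 0.027165 / 147.5520)
L = 4.951 m


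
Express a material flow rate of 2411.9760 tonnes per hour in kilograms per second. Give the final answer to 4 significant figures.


m_dot = 2411.9760 * 1000 / 3600
m_dot = 670.0 kg/s


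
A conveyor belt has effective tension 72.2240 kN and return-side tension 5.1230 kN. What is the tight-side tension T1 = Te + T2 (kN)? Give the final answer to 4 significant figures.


T1 = Te + T2 = 72.2240 + 5.1230
T1 = 77.35 kN


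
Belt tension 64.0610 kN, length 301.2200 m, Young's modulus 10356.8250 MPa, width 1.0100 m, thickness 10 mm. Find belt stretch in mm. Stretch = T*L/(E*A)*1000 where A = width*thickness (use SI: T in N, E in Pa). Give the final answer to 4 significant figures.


A = 1.0100 * 0.01 = 0.01010 m^2
Stretch = 64.0610*1000 * 301.2200 / (10356.8250e6 * 0.01010) * 1000
Stretch = 184.5 mm


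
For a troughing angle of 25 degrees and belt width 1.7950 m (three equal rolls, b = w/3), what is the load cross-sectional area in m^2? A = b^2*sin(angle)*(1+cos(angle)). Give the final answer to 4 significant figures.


b = 1.7950/3 = 0.598333 m
A = 0.598333^2 * sin(25 deg) * (1 + cos(25 deg))
A = 0.2884 m^2


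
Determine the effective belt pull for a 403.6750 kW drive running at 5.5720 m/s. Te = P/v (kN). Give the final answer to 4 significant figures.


Te = P / v = 403.6750 / 5.5720
Te = 72.45 kN


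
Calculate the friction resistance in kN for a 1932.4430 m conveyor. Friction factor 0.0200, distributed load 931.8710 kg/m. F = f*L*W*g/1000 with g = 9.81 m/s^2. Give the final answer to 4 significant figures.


F = 0.0200 * 1932.4430 * 931.8710 * 9.81 / 1000
F = 353.3 kN


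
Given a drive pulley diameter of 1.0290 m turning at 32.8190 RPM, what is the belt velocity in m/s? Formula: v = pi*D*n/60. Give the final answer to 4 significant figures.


v = pi * 1.0290 * 32.8190 / 60
v = 1.768 m/s


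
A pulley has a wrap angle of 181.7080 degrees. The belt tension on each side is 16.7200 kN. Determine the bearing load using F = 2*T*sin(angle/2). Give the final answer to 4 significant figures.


F = 2 * 16.7200 * sin(181.7080/2 deg)
F = 33.44 kN


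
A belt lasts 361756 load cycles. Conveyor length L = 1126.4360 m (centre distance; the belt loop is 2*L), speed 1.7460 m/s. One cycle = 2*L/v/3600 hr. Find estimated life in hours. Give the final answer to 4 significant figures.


cycle_time = 2 * 1126.4360 / 1.7460 / 3600 = 0.358418 hr
life = 361756 * 0.358418 = 129700 hours


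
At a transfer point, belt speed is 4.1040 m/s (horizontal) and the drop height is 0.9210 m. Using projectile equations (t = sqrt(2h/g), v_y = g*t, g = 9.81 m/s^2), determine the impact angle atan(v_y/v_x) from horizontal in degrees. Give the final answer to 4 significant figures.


t = sqrt(2*0.9210/9.81) = 0.433322 s
v_y = 9.81 * 0.433322 = 4.25089 m/s
angle = atan(4.25089 / 4.1040) = 46.01 deg


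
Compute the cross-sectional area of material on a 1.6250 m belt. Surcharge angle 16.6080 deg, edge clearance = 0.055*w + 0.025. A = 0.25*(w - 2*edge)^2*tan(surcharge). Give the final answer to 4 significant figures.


edge = 0.055*1.6250 + 0.025 = 0.114375 m
ew = 1.6250 - 2*0.114375 = 1.39625 m
A = 0.25 * 1.39625^2 * tan(16.6080 deg)
A = 0.1454 m^2


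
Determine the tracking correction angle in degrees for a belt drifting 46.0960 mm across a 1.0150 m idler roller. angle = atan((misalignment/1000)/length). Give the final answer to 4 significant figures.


misalign_m = 46.0960 / 1000 = 0.046096 m
angle = atan(0.046096 / 1.0150)
angle = 2.600 deg


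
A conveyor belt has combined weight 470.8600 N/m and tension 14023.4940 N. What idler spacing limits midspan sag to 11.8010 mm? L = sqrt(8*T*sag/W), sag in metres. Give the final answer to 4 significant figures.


sag = 11.8010/1000 = 0.011801 m
L = sqrt(8 * 14023.4940 * 0.011801 / 470.8600)
L = 1.677 m


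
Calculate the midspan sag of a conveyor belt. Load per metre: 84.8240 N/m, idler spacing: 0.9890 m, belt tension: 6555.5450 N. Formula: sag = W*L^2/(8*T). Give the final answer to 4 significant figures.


sag = 84.8240 * 0.9890^2 / (8 * 6555.5450)
sag = 0.001582 m


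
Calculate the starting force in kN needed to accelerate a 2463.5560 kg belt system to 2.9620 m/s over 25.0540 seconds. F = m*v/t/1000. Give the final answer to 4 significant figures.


F = 2463.5560 * 2.9620 / 25.0540 / 1000
F = 0.2913 kN


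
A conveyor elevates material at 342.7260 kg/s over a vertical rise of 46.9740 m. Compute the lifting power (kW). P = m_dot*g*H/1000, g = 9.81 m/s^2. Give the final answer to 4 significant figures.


P = 342.7260 * 9.81 * 46.9740 / 1000
P = 157.9 kW


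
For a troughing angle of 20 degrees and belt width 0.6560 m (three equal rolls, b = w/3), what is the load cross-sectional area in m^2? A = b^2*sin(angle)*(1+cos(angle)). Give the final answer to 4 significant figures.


b = 0.6560/3 = 0.218667 m
A = 0.218667^2 * sin(20 deg) * (1 + cos(20 deg))
A = 0.03172 m^2


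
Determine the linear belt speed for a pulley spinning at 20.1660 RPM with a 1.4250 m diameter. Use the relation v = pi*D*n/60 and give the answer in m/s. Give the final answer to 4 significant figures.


v = pi * 1.4250 * 20.1660 / 60
v = 1.505 m/s


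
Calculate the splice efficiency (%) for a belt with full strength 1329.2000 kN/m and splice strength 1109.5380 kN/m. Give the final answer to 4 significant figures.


Eff = 1109.5380 / 1329.2000 * 100
Eff = 83.47 %


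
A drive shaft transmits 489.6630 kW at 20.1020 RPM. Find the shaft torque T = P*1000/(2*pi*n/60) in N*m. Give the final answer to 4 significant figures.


omega = 2*pi*20.1020/60 = 2.10508 rad/s
T = 489.6630*1000 / 2.10508
T = 232600 N*m


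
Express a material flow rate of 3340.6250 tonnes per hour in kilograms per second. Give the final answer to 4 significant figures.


m_dot = 3340.6250 * 1000 / 3600
m_dot = 928.0 kg/s


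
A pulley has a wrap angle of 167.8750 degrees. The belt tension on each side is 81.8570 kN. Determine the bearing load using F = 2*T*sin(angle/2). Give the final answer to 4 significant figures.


F = 2 * 81.8570 * sin(167.8750/2 deg)
F = 162.8 kN


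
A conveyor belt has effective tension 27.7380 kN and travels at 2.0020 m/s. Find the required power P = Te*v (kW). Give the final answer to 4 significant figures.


P = Te * v = 27.7380 * 2.0020
P = 55.53 kW


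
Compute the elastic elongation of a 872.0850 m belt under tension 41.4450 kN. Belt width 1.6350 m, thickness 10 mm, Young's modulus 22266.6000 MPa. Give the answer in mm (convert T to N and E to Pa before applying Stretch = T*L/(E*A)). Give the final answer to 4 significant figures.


A = 1.6350 * 0.01 = 0.01635 m^2
Stretch = 41.4450*1000 * 872.0850 / (22266.6000e6 * 0.01635) * 1000
Stretch = 99.28 mm


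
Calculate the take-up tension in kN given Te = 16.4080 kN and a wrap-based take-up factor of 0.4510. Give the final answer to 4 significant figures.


T_tu = 16.4080 * 0.4510
T_tu = 7.400 kN


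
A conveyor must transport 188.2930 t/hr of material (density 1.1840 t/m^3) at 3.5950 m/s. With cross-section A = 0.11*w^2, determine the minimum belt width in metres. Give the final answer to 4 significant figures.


A_req = 188.2930 / (3.5950 * 1.1840 * 3600) = 0.012288 m^2
w = sqrt(0.012288 / 0.11)
w = 0.3342 m


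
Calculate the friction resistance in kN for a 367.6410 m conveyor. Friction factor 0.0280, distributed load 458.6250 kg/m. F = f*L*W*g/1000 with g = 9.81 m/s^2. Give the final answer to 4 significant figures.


F = 0.0280 * 367.6410 * 458.6250 * 9.81 / 1000
F = 46.31 kN


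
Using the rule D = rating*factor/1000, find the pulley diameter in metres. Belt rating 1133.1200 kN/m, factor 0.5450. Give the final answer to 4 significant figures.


D = 1133.1200 * 0.5450 / 1000
D = 0.6176 m


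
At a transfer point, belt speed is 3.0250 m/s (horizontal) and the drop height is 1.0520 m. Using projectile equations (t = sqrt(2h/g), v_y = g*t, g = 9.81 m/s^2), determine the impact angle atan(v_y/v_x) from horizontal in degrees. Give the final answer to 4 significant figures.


t = sqrt(2*1.0520/9.81) = 0.463114 s
v_y = 9.81 * 0.463114 = 4.54315 m/s
angle = atan(4.54315 / 3.0250) = 56.34 deg


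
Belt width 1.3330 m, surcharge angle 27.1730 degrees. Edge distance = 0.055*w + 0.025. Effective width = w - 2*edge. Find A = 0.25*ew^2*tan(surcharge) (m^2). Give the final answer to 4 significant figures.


edge = 0.055*1.3330 + 0.025 = 0.098315 m
ew = 1.3330 - 2*0.098315 = 1.13637 m
A = 0.25 * 1.13637^2 * tan(27.1730 deg)
A = 0.1657 m^2


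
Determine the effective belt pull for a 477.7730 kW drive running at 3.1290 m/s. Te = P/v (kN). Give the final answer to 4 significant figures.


Te = P / v = 477.7730 / 3.1290
Te = 152.7 kN


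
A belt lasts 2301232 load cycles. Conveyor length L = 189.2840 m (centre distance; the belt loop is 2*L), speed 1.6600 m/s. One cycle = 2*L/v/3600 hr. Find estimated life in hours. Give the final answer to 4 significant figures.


cycle_time = 2 * 189.2840 / 1.6600 / 3600 = 0.0633481 hr
life = 2301232 * 0.0633481 = 145800 hours


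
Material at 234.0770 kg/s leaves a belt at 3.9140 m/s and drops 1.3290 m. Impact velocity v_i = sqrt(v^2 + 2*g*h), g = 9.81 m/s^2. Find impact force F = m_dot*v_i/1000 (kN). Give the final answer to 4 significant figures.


v_i = sqrt(3.9140^2 + 2*9.81*1.3290) = 6.43385 m/s
F = 234.0770 * 6.43385 / 1000
F = 1.506 kN


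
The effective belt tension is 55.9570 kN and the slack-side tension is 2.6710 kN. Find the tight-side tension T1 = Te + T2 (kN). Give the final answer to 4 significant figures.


T1 = Te + T2 = 55.9570 + 2.6710
T1 = 58.63 kN


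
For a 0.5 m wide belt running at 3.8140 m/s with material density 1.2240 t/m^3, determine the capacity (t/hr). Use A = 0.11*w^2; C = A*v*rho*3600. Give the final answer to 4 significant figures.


A = 0.11 * 0.5^2 = 0.0275 m^2
C = 0.0275 * 3.8140 * 1.2240 * 3600
C = 462.2 t/hr


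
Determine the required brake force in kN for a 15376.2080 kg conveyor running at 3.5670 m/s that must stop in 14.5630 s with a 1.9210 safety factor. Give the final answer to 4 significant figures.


F = 15376.2080 * 3.5670 / 14.5630 * 1.9210 / 1000
F = 7.235 kN


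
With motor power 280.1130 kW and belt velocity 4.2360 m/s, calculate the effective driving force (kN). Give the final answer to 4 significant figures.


Te = P / v = 280.1130 / 4.2360
Te = 66.13 kN


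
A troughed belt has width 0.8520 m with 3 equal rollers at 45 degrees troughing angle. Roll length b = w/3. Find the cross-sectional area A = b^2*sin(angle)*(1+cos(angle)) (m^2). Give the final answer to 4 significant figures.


b = 0.8520/3 = 0.284 m
A = 0.284^2 * sin(45 deg) * (1 + cos(45 deg))
A = 0.09736 m^2


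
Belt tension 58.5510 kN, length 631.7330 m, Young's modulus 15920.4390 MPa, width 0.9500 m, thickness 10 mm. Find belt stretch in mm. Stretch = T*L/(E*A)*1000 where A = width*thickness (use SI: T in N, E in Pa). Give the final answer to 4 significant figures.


A = 0.9500 * 0.01 = 0.00950 m^2
Stretch = 58.5510*1000 * 631.7330 / (15920.4390e6 * 0.00950) * 1000
Stretch = 244.6 mm


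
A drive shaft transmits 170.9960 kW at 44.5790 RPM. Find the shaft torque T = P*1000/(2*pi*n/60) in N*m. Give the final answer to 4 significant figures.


omega = 2*pi*44.5790/60 = 4.6683 rad/s
T = 170.9960*1000 / 4.6683
T = 36630 N*m


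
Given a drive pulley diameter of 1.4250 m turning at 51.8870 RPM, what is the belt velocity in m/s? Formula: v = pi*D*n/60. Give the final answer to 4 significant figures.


v = pi * 1.4250 * 51.8870 / 60
v = 3.871 m/s


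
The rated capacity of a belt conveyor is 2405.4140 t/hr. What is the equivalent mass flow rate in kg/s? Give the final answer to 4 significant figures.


m_dot = 2405.4140 * 1000 / 3600
m_dot = 668.2 kg/s


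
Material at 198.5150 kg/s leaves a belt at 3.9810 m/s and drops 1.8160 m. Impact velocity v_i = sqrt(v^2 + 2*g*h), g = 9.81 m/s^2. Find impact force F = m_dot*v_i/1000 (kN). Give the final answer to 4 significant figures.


v_i = sqrt(3.9810^2 + 2*9.81*1.8160) = 7.17484 m/s
F = 198.5150 * 7.17484 / 1000
F = 1.424 kN


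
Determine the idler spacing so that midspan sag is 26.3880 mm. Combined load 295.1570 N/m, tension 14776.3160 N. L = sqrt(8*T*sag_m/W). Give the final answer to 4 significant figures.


sag = 26.3880/1000 = 0.026388 m
L = sqrt(8 * 14776.3160 * 0.026388 / 295.1570)
L = 3.251 m


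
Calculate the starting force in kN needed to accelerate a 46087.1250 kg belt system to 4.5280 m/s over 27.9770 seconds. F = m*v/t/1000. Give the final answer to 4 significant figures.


F = 46087.1250 * 4.5280 / 27.9770 / 1000
F = 7.459 kN


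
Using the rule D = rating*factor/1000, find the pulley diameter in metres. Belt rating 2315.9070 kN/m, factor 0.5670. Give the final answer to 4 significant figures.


D = 2315.9070 * 0.5670 / 1000
D = 1.313 m


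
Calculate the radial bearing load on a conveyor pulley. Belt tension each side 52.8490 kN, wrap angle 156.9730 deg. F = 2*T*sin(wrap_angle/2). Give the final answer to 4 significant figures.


F = 2 * 52.8490 * sin(156.9730/2 deg)
F = 103.6 kN


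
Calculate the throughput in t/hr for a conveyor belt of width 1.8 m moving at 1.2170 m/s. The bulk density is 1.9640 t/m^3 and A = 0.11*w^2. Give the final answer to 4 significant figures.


A = 0.11 * 1.8^2 = 0.3564 m^2
C = 0.3564 * 1.2170 * 1.9640 * 3600
C = 3067 t/hr


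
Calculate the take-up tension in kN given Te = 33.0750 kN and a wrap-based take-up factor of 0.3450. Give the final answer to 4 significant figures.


T_tu = 33.0750 * 0.3450
T_tu = 11.41 kN


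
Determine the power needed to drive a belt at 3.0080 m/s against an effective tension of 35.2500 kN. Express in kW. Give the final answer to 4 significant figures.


P = Te * v = 35.2500 * 3.0080
P = 106.0 kW


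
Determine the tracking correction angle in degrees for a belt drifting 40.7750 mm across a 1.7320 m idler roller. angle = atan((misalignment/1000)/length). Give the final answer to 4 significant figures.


misalign_m = 40.7750 / 1000 = 0.040775 m
angle = atan(0.040775 / 1.7320)
angle = 1.349 deg


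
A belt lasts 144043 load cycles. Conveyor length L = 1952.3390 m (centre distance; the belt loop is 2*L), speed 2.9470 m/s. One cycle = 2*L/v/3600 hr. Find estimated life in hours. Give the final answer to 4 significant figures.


cycle_time = 2 * 1952.3390 / 2.9470 / 3600 = 0.368046 hr
life = 144043 * 0.368046 = 53010 hours


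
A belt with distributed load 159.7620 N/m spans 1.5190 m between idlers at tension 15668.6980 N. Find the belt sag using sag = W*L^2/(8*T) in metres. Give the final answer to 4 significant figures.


sag = 159.7620 * 1.5190^2 / (8 * 15668.6980)
sag = 0.002941 m


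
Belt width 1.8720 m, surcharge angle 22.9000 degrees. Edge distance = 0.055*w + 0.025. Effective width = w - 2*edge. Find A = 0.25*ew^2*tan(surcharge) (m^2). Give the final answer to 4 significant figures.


edge = 0.055*1.8720 + 0.025 = 0.12796 m
ew = 1.8720 - 2*0.12796 = 1.61608 m
A = 0.25 * 1.61608^2 * tan(22.9000 deg)
A = 0.2758 m^2


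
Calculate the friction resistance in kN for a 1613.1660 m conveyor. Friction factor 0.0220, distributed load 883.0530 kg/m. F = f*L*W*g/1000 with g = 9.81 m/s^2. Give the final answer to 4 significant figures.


F = 0.0220 * 1613.1660 * 883.0530 * 9.81 / 1000
F = 307.4 kN


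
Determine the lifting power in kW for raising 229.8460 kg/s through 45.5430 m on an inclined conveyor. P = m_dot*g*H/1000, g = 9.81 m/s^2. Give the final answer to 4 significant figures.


P = 229.8460 * 9.81 * 45.5430 / 1000
P = 102.7 kW


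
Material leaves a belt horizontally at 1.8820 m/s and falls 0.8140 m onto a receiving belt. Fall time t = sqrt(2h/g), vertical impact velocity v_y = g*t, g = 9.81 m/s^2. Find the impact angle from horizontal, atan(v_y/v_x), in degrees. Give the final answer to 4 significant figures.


t = sqrt(2*0.8140/9.81) = 0.407373 s
v_y = 9.81 * 0.407373 = 3.99633 m/s
angle = atan(3.99633 / 1.8820) = 64.78 deg


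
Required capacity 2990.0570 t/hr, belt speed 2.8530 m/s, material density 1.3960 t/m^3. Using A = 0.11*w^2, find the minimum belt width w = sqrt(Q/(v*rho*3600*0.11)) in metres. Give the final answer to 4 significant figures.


A_req = 2990.0570 / (2.8530 * 1.3960 * 3600) = 0.20854 m^2
w = sqrt(0.20854 / 0.11)
w = 1.377 m


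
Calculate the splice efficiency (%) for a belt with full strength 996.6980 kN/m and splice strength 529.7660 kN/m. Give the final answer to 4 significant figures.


Eff = 529.7660 / 996.6980 * 100
Eff = 53.15 %


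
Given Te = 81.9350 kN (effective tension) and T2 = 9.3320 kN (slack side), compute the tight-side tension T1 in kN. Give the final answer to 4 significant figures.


T1 = Te + T2 = 81.9350 + 9.3320
T1 = 91.27 kN


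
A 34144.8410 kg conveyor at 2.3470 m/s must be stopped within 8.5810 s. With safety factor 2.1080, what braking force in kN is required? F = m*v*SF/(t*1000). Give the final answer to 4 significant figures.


F = 34144.8410 * 2.3470 / 8.5810 * 2.1080 / 1000
F = 19.69 kN


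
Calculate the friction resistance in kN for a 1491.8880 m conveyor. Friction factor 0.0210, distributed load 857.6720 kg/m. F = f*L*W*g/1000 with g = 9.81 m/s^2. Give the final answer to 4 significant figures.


F = 0.0210 * 1491.8880 * 857.6720 * 9.81 / 1000
F = 263.6 kN


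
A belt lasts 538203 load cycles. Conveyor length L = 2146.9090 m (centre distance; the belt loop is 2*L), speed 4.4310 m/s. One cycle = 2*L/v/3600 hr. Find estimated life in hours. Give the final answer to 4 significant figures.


cycle_time = 2 * 2146.9090 / 4.4310 / 3600 = 0.269178 hr
life = 538203 * 0.269178 = 144900 hours


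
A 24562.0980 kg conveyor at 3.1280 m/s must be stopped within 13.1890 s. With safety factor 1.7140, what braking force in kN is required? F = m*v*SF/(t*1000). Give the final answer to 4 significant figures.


F = 24562.0980 * 3.1280 / 13.1890 * 1.7140 / 1000
F = 9.985 kN


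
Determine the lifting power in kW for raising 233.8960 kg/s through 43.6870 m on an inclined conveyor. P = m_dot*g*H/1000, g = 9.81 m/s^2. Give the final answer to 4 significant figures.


P = 233.8960 * 9.81 * 43.6870 / 1000
P = 100.2 kW


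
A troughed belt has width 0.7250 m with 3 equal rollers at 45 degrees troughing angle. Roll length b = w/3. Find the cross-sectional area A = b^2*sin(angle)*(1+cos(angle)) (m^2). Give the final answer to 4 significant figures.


b = 0.7250/3 = 0.241667 m
A = 0.241667^2 * sin(45 deg) * (1 + cos(45 deg))
A = 0.07050 m^2


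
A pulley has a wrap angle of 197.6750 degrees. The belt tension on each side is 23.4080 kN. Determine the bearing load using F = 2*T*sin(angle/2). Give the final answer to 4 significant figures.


F = 2 * 23.4080 * sin(197.6750/2 deg)
F = 46.26 kN


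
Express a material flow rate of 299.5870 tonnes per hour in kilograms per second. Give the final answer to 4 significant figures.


m_dot = 299.5870 * 1000 / 3600
m_dot = 83.22 kg/s


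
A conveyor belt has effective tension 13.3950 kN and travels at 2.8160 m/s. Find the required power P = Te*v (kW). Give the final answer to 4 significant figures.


P = Te * v = 13.3950 * 2.8160
P = 37.72 kW


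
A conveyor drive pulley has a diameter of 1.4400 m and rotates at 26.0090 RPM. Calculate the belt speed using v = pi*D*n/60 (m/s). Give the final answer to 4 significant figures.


v = pi * 1.4400 * 26.0090 / 60
v = 1.961 m/s


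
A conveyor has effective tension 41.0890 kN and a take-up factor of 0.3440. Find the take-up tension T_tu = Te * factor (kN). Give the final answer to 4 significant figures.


T_tu = 41.0890 * 0.3440
T_tu = 14.13 kN


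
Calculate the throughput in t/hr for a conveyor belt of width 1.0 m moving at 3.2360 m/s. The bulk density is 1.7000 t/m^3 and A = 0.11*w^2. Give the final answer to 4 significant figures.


A = 0.11 * 1.0^2 = 0.11 m^2
C = 0.11 * 3.2360 * 1.7000 * 3600
C = 2178 t/hr


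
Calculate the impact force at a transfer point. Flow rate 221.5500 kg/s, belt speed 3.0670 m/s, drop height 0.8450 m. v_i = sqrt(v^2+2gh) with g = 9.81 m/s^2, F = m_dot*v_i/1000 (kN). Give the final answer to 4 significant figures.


v_i = sqrt(3.0670^2 + 2*9.81*0.8450) = 5.09759 m/s
F = 221.5500 * 5.09759 / 1000
F = 1.129 kN


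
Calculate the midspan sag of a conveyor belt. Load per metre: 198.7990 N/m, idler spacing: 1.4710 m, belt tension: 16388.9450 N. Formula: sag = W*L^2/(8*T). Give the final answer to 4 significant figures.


sag = 198.7990 * 1.4710^2 / (8 * 16388.9450)
sag = 0.003281 m


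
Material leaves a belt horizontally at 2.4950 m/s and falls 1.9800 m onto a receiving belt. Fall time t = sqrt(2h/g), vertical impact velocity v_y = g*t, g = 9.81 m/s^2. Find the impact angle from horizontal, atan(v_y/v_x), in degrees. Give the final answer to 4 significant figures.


t = sqrt(2*1.9800/9.81) = 0.63535 s
v_y = 9.81 * 0.63535 = 6.23278 m/s
angle = atan(6.23278 / 2.4950) = 68.18 deg


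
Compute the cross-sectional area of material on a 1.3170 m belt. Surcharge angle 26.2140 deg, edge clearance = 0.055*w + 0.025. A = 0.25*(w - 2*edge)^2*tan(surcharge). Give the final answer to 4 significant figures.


edge = 0.055*1.3170 + 0.025 = 0.097435 m
ew = 1.3170 - 2*0.097435 = 1.12213 m
A = 0.25 * 1.12213^2 * tan(26.2140 deg)
A = 0.1550 m^2


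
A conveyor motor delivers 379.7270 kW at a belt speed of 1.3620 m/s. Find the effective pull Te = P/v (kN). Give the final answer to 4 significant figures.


Te = P / v = 379.7270 / 1.3620
Te = 278.8 kN


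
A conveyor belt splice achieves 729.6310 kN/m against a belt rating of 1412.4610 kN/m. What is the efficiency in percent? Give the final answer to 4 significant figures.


Eff = 729.6310 / 1412.4610 * 100
Eff = 51.66 %


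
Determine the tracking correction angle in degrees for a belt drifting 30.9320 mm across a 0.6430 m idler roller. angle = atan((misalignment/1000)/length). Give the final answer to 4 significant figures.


misalign_m = 30.9320 / 1000 = 0.030932 m
angle = atan(0.030932 / 0.6430)
angle = 2.754 deg


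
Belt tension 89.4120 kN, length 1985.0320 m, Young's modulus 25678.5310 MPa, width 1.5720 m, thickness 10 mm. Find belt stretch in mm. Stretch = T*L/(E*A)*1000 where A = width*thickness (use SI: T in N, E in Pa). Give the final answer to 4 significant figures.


A = 1.5720 * 0.01 = 0.01572 m^2
Stretch = 89.4120*1000 * 1985.0320 / (25678.5310e6 * 0.01572) * 1000
Stretch = 439.7 mm


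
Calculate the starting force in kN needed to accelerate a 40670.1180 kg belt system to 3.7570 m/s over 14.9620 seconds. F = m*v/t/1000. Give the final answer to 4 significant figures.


F = 40670.1180 * 3.7570 / 14.9620 / 1000
F = 10.21 kN


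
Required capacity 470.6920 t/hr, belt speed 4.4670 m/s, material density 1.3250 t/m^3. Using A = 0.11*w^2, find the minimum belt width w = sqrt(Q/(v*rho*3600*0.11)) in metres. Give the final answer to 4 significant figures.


A_req = 470.6920 / (4.4670 * 1.3250 * 3600) = 0.0220903 m^2
w = sqrt(0.0220903 / 0.11)
w = 0.4481 m


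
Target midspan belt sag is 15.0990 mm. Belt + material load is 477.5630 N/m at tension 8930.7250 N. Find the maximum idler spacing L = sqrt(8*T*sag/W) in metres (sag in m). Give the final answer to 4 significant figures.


sag = 15.0990/1000 = 0.015099 m
L = sqrt(8 * 8930.7250 * 0.015099 / 477.5630)
L = 1.503 m


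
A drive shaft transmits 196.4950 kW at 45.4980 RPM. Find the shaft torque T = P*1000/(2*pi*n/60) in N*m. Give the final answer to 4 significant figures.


omega = 2*pi*45.4980/60 = 4.76454 rad/s
T = 196.4950*1000 / 4.76454
T = 41240 N*m


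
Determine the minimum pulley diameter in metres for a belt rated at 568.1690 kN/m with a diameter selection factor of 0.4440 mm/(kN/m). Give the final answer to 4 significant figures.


D = 568.1690 * 0.4440 / 1000
D = 0.2523 m


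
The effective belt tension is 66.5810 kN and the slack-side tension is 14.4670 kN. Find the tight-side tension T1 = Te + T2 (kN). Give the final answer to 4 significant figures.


T1 = Te + T2 = 66.5810 + 14.4670
T1 = 81.05 kN


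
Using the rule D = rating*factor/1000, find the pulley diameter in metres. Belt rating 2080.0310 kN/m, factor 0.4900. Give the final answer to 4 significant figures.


D = 2080.0310 * 0.4900 / 1000
D = 1.019 m


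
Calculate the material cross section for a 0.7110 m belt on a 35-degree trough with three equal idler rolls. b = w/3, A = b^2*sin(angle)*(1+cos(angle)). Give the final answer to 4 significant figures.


b = 0.7110/3 = 0.237 m
A = 0.237^2 * sin(35 deg) * (1 + cos(35 deg))
A = 0.05861 m^2


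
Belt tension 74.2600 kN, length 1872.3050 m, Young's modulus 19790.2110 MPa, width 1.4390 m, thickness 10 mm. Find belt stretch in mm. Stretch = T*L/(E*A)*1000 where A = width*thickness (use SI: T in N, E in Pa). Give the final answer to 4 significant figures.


A = 1.4390 * 0.01 = 0.01439 m^2
Stretch = 74.2600*1000 * 1872.3050 / (19790.2110e6 * 0.01439) * 1000
Stretch = 488.2 mm


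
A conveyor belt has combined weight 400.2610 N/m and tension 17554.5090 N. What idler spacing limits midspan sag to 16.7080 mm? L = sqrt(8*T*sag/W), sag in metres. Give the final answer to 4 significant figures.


sag = 16.7080/1000 = 0.016708 m
L = sqrt(8 * 17554.5090 * 0.016708 / 400.2610)
L = 2.421 m


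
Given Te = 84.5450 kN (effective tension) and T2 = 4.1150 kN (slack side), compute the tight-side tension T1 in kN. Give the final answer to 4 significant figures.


T1 = Te + T2 = 84.5450 + 4.1150
T1 = 88.66 kN


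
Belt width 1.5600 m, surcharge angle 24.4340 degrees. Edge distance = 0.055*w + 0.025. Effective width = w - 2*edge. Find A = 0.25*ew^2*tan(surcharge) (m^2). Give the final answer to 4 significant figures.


edge = 0.055*1.5600 + 0.025 = 0.1108 m
ew = 1.5600 - 2*0.1108 = 1.3384 m
A = 0.25 * 1.3384^2 * tan(24.4340 deg)
A = 0.2035 m^2


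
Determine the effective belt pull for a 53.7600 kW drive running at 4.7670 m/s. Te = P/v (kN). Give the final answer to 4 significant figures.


Te = P / v = 53.7600 / 4.7670
Te = 11.28 kN


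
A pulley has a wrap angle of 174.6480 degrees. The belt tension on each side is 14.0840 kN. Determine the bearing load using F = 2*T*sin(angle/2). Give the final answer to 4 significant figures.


F = 2 * 14.0840 * sin(174.6480/2 deg)
F = 28.14 kN


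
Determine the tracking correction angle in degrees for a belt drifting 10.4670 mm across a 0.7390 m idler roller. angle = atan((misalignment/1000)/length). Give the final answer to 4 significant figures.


misalign_m = 10.4670 / 1000 = 0.010467 m
angle = atan(0.010467 / 0.7390)
angle = 0.8115 deg


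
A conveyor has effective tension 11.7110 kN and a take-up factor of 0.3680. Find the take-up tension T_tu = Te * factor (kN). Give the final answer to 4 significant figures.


T_tu = 11.7110 * 0.3680
T_tu = 4.310 kN


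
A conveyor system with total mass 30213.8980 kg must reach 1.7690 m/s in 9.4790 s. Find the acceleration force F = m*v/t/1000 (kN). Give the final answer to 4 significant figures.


F = 30213.8980 * 1.7690 / 9.4790 / 1000
F = 5.639 kN


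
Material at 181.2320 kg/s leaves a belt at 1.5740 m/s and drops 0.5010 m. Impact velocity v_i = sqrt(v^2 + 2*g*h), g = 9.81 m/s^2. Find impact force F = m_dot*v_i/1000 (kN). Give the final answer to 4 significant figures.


v_i = sqrt(1.5740^2 + 2*9.81*0.5010) = 3.50815 m/s
F = 181.2320 * 3.50815 / 1000
F = 0.6358 kN


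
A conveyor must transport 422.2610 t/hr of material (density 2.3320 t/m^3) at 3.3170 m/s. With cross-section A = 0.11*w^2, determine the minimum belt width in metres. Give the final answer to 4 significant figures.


A_req = 422.2610 / (3.3170 * 2.3320 * 3600) = 0.0151637 m^2
w = sqrt(0.0151637 / 0.11)
w = 0.3713 m


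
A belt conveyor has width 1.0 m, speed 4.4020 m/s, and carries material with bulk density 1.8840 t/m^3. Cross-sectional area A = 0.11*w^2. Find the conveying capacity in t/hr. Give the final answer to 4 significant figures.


A = 0.11 * 1.0^2 = 0.11 m^2
C = 0.11 * 4.4020 * 1.8840 * 3600
C = 3284 t/hr


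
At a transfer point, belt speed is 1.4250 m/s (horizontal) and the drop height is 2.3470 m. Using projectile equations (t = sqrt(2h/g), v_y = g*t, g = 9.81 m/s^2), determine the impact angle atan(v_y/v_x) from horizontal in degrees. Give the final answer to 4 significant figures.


t = sqrt(2*2.3470/9.81) = 0.691731 s
v_y = 9.81 * 0.691731 = 6.78588 m/s
angle = atan(6.78588 / 1.4250) = 78.14 deg


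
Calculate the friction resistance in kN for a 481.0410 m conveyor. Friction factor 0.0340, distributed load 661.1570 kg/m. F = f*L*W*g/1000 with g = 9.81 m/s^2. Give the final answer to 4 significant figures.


F = 0.0340 * 481.0410 * 661.1570 * 9.81 / 1000
F = 106.1 kN


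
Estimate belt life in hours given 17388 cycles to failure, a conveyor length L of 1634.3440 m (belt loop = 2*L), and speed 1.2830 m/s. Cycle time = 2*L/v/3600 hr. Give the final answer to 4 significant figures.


cycle_time = 2 * 1634.3440 / 1.2830 / 3600 = 0.707692 hr
life = 17388 * 0.707692 = 12310 hours


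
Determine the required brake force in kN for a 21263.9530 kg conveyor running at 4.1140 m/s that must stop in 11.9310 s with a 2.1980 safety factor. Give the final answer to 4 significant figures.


F = 21263.9530 * 4.1140 / 11.9310 * 2.1980 / 1000
F = 16.12 kN


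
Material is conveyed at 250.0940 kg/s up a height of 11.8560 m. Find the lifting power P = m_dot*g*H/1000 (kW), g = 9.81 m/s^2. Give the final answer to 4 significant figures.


P = 250.0940 * 9.81 * 11.8560 / 1000
P = 29.09 kW


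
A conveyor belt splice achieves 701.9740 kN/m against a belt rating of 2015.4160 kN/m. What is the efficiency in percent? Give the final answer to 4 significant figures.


Eff = 701.9740 / 2015.4160 * 100
Eff = 34.83 %


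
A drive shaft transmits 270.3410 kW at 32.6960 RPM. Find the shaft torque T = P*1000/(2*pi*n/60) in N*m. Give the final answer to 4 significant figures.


omega = 2*pi*32.6960/60 = 3.42392 rad/s
T = 270.3410*1000 / 3.42392
T = 78960 N*m


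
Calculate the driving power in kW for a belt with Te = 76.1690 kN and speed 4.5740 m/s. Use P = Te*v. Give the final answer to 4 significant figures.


P = Te * v = 76.1690 * 4.5740
P = 348.4 kW


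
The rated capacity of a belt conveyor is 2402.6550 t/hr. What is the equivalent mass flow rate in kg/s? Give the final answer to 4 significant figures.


m_dot = 2402.6550 * 1000 / 3600
m_dot = 667.4 kg/s


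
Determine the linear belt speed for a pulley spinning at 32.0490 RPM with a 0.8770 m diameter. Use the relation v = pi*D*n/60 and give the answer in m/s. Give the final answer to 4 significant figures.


v = pi * 0.8770 * 32.0490 / 60
v = 1.472 m/s


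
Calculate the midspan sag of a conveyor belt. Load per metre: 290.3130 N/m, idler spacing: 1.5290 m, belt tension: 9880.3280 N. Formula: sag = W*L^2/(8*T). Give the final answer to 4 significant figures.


sag = 290.3130 * 1.5290^2 / (8 * 9880.3280)
sag = 0.008587 m


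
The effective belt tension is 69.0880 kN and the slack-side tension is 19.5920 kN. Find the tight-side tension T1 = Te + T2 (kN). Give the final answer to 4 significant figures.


T1 = Te + T2 = 69.0880 + 19.5920
T1 = 88.68 kN


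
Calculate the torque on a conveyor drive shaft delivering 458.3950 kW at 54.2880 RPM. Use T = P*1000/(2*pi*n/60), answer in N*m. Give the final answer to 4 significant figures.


omega = 2*pi*54.2880/60 = 5.68503 rad/s
T = 458.3950*1000 / 5.68503
T = 80630 N*m


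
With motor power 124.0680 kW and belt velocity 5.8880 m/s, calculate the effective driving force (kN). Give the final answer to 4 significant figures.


Te = P / v = 124.0680 / 5.8880
Te = 21.07 kN


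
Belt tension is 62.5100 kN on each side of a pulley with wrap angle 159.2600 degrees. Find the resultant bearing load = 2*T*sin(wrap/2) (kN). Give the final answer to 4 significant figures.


F = 2 * 62.5100 * sin(159.2600/2 deg)
F = 123.0 kN


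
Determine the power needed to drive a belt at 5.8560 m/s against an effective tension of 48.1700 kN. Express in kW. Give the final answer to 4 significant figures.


P = Te * v = 48.1700 * 5.8560
P = 282.1 kW


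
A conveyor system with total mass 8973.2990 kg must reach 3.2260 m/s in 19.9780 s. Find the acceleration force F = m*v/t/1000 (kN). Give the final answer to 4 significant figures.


F = 8973.2990 * 3.2260 / 19.9780 / 1000
F = 1.449 kN
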